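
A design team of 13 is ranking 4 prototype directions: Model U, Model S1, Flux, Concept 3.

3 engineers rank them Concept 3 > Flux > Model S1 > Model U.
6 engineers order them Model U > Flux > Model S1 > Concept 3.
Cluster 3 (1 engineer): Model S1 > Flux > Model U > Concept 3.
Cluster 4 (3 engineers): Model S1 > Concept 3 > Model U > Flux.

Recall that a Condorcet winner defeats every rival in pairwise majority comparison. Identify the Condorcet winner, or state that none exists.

none

Pairwise majorities:
Model U vs Model S1: Model S1, 7–6.
Model U–Flux: Model U 9–4.
Model U–Concept 3: Model U 7–6.
Model S1–Flux: Flux 9–4.
Model S1 vs Concept 3: Model S1 is ranked higher on 6+1+3 = 10 ballots, Concept 3 on 3. Model S1 wins 10–3.
Flux vs Concept 3: 7 to 6, Flux.
Each design drops at least one matchup (Model U loses to Model S1; Model S1 loses to Flux; Flux loses to Model U; Concept 3 loses to Model U); the cycle Model U → Flux → Model S1 → Model U rules out a Condorcet winner.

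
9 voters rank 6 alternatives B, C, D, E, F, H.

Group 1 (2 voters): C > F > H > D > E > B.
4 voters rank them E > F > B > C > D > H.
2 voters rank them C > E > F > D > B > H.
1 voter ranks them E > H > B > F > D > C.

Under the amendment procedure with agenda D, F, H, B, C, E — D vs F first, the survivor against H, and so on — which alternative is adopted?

E

Round 1: D vs F — 0–9, F advances.
Round 2: F vs H — 8–1, F advances.
Round 3: F vs B — 8–1, F advances.
Round 4: F vs C — 5–4, F advances.
Round 5: F vs E — 2–7, E advances.
The agenda winner is E.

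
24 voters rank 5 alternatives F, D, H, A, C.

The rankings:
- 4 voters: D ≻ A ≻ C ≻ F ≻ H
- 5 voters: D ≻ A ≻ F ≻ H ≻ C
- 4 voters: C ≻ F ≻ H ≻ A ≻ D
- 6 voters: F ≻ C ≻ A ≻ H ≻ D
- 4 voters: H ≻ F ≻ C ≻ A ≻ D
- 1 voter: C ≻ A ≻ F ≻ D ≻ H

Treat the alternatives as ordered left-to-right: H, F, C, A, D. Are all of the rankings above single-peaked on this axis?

no

Axis positions: H=1, F=2, C=3, A=4, D=5.
Faction 1 (peak D at position 5): ranking walks positions 5-4-3-2-1, expanding outward from the peak — single-peaked.
Faction 2: ranking walks positions 5-4-2-1-3; F is ranked above C even though C lies between F and the peak D on the axis — preferences dip and rise again. Not single-peaked.
Faction 3 (peak C at position 3): ranking walks positions 3-2-1-4-5, expanding outward from the peak — single-peaked.
Faction 4 (peak F at position 2): ranking walks positions 2-3-4-1-5, expanding outward from the peak — single-peaked.
Faction 5 (peak H at position 1): ranking walks positions 1-2-3-4-5, expanding outward from the peak — single-peaked.
Faction 6 (peak C at position 3): ranking walks positions 3-4-2-5-1, expanding outward from the peak — single-peaked.
Faction 2 violates single-peakedness, so the profile is not single-peaked on this axis.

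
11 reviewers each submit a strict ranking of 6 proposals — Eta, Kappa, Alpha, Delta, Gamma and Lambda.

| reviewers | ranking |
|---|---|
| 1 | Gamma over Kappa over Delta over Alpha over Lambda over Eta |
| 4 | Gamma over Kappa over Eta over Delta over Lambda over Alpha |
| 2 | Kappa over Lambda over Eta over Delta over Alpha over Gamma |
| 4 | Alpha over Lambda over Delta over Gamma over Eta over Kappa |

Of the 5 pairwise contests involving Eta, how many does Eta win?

2

Eta against each rival (11 reviewers):
Eta vs Kappa: Eta is ranked higher on 4 ballots, Kappa on 7. Kappa wins 7–4.
Eta vs Alpha: Eta wins 6–5.
Eta vs Delta: Eta wins 6–5.
Eta vs Gamma: 2 to 9, Gamma.
Eta vs Lambda: Lambda, 7–4.
Eta beats Alpha, Delta; loses to Kappa, Gamma, Lambda — 2 pairwise wins.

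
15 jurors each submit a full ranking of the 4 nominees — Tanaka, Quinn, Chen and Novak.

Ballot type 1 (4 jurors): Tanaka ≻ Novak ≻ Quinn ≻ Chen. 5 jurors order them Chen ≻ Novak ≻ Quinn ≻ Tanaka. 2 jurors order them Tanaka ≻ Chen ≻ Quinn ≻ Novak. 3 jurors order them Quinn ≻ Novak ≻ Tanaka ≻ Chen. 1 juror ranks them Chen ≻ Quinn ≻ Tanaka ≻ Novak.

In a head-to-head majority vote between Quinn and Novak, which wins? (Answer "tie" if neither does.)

Ballots ranking Quinn above Novak: 2 + 3 + 1 = 6.
Ballots ranking Novak above Quinn: 15 − 6 = 9.
Novak wins the head-to-head 9–6.

Novak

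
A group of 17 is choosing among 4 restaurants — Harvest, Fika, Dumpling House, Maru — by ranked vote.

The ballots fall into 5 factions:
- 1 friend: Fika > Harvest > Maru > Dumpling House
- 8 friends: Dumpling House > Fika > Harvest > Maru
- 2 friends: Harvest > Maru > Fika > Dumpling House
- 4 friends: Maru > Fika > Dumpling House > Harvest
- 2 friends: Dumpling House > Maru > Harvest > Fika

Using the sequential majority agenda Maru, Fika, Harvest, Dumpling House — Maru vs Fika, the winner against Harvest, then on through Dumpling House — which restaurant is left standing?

Round 1: Maru vs Fika — 8–9, Fika advances.
Round 2: Fika vs Harvest — 13–4, Fika advances.
Round 3: Fika vs Dumpling House — 7–10, Dumpling House advances.
Dumpling House survives the agenda.

Dumpling House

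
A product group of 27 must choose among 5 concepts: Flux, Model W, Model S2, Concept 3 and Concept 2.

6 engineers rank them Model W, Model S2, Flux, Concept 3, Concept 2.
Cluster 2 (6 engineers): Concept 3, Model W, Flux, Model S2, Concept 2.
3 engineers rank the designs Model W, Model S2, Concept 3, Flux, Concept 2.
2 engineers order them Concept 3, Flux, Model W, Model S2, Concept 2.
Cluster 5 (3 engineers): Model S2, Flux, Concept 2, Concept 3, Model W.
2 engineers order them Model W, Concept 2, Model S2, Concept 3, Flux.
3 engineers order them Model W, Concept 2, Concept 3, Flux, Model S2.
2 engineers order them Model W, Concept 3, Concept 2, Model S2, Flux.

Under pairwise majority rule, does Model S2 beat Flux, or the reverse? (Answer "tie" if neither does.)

Ballots ranking Model S2 above Flux: 6 + 3 + 3 + 2 + 2 = 16.
Ballots ranking Flux above Model S2: 27 − 16 = 11.
Model S2 wins the head-to-head 16–11.

Model S2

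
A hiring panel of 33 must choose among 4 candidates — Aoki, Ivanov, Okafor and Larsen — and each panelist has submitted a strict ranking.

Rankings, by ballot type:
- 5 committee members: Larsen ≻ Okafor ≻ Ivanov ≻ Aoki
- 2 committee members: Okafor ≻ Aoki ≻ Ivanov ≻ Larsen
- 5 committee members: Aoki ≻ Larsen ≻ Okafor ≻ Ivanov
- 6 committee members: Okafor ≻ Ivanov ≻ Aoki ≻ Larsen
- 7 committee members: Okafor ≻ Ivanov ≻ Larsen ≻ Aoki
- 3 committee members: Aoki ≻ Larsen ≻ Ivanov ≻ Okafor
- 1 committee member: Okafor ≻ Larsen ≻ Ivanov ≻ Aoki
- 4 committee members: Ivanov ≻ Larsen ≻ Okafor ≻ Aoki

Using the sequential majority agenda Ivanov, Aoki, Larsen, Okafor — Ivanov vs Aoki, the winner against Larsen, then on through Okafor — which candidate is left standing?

Okafor

Round 1: Ivanov vs Aoki — 23–10, Ivanov advances.
Round 2: Ivanov vs Larsen — 19–14, Ivanov advances.
Round 3: Ivanov vs Okafor — 7–26, Okafor advances.
The agenda winner is Okafor.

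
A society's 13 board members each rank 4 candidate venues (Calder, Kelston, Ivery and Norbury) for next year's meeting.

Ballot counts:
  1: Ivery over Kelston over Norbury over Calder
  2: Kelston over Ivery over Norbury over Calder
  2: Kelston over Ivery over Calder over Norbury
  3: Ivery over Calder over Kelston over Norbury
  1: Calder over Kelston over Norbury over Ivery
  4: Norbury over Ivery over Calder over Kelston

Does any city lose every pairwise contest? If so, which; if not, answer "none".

none

Pairwise majorities:
Calder vs Kelston: 8 to 5, Calder.
Calder vs Ivery: Calder is ranked higher on 1 ballot, Ivery on 12. Ivery wins 12–1.
Calder vs Norbury: Norbury, 7–6.
Kelston–Ivery: Ivery 8–5.
Kelston vs Norbury: Kelston is ranked higher on 1+2+2+3+1 = 9 ballots, Norbury on 4. Kelston wins 9–4.
Ivery vs Norbury: Ivery preferred on 1+2+2+3 = 8 ballots; Ivery wins 8–5.
Each city has at least one pairwise win (Calder beats Kelston; Kelston beats Norbury; Ivery beats Calder; Norbury beats Calder) — no Condorcet loser.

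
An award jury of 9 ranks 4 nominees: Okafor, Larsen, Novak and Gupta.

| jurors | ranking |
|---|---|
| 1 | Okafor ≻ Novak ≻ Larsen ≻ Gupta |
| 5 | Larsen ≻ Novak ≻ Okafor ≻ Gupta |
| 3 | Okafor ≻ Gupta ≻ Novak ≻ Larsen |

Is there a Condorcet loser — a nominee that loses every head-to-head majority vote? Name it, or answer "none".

Gupta

Head-to-head results (9 jurors):
Okafor vs Larsen: Larsen, 5–4.
Okafor vs Novak: Novak wins 5–4.
Okafor vs Gupta: Okafor preferred on 1+5+3 = 9 ballots; Okafor wins 9–0.
Larsen–Novak: Larsen 5–4.
Larsen vs Gupta: Larsen, 6–3.
Novak vs Gupta: Novak is ranked higher on 1+5 = 6 ballots, Gupta on 3. Novak wins 6–3.
Gupta is beaten in every head-to-head and is the Condorcet loser.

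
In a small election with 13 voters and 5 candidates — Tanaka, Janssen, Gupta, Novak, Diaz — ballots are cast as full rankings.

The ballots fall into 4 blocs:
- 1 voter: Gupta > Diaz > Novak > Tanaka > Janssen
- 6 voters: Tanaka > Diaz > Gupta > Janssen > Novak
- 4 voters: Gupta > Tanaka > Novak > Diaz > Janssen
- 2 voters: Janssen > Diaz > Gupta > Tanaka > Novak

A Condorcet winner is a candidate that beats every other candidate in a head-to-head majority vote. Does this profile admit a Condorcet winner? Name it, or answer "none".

none

Check each pair by majority over 13 ballots:
Tanaka vs Janssen: Tanaka is ranked higher on 1+6+4 = 11 ballots, Janssen on 2. Tanaka wins 11–2.
Tanaka vs Gupta: Tanaka preferred on 6 ballots; Gupta wins 7–6.
Tanaka vs Novak: Tanaka preferred on 6+4+2 = 12 ballots; Tanaka wins 12–1.
Tanaka vs Diaz: 10 to 3, Tanaka.
Janssen vs Gupta: Janssen preferred on 2 ballots; Gupta wins 11–2.
Janssen vs Novak: 6+2 = 8 for Janssen, 5 for Novak — Janssen by 8–5.
Janssen vs Diaz: 2 for Janssen, 11 for Diaz — Diaz by 11–2.
Gupta vs Novak: Gupta preferred on 1+6+4+2 = 13 ballots; Gupta wins 13–0.
Gupta vs Diaz: Gupta preferred on 1+4 = 5 ballots; Diaz wins 8–5.
Novak vs Diaz: 4 to 9, Diaz.
Every candidate loses at least once (Tanaka loses to Gupta; Janssen loses to Tanaka; Gupta loses to Diaz; Novak loses to Tanaka; Diaz loses to Tanaka). The majority relation contains the cycle Tanaka > Diaz > Gupta > Tanaka, so there is no Condorcet winner.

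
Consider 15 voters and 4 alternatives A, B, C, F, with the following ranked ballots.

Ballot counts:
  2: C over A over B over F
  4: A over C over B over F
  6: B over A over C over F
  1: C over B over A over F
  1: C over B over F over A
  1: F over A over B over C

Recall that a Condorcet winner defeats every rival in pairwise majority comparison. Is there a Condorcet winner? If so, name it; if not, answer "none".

Check each pair by majority over 15 ballots:
A vs B: 2+4+1 = 7 for A, 8 for B — B by 8–7.
A vs C: A is ranked higher on 4+6+1 = 11 ballots, C on 4. A wins 11–4.
A vs F: A wins 13–2.
B vs C: C, 8–7.
B–F: B 14–1.
C vs F: C wins 14–1.
Every alternative loses at least once (A loses to B; B loses to C; C loses to A; F loses to A). The majority relation contains the cycle A beats C beats B beats A, so there is no Condorcet winner.

none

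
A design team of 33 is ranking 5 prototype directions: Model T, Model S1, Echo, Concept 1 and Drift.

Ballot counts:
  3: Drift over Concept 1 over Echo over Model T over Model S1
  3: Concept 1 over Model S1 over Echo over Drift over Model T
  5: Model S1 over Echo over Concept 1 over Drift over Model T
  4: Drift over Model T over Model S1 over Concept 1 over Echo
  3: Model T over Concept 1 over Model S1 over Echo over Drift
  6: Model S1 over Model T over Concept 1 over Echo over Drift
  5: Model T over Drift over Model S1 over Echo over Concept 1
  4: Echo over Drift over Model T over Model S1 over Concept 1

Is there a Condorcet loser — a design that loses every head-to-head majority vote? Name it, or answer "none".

Head-to-head results (33 engineers):
Model T vs Model S1: 3+4+3+5+4 = 19 for Model T, 14 for Model S1 — Model T by 19–14.
Model T vs Echo: 18 to 15, Model T.
Model T vs Concept 1: Model T wins 22–11.
Model T vs Drift: Drift, 19–14.
Model S1–Echo: Model S1 26–7.
Model S1 vs Concept 1: Model S1, 24–9.
Model S1 vs Drift: Model S1 wins 17–16.
Echo vs Concept 1: Echo is ranked higher on 5+5+4 = 14 ballots, Concept 1 on 19. Concept 1 wins 19–14.
Echo vs Drift: Echo preferred on 3+5+3+6+4 = 21 ballots; Echo wins 21–12.
Concept 1 vs Drift: Concept 1, 17–16.
Each design has at least one pairwise win (Model T beats Model S1; Model S1 beats Echo; Echo beats Drift; Concept 1 beats Echo; Drift beats Model T) — no Condorcet loser.

none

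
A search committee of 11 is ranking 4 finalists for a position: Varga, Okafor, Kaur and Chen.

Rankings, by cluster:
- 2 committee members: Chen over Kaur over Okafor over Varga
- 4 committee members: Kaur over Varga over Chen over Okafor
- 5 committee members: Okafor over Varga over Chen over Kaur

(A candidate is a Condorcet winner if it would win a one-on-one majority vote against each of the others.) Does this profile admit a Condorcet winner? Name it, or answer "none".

Check each pair by majority over 11 ballots:
Varga vs Okafor: Okafor wins 7–4.
Varga–Kaur: Kaur 6–5.
Varga vs Chen: Varga, 9–2.
Okafor vs Kaur: Kaur wins 6–5.
Okafor vs Chen: Chen, 6–5.
Kaur–Chen: Chen 7–4.
No candidate is unbeaten: Varga loses to Okafor; Okafor loses to Kaur; Kaur loses to Chen; Chen loses to Varga. In particular Varga beats Chen beats Okafor beats Varga is a majority cycle — no Condorcet winner exists.

none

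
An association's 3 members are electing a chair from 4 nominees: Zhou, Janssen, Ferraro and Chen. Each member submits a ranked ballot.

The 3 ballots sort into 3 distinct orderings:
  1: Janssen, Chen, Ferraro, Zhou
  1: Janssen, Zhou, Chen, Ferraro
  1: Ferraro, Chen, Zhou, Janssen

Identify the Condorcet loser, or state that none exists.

Zhou

Head-to-head results (3 voters):
Zhou vs Janssen: Janssen, 2–1.
Zhou vs Ferraro: Ferraro, 2–1.
Zhou vs Chen: Chen, 2–1.
Janssen vs Ferraro: 1+1 = 2 for Janssen, 1 for Ferraro — Janssen by 2–1.
Janssen vs Chen: Janssen wins 2–1.
Ferraro vs Chen: Chen wins 2–1.
Zhou is beaten in every head-to-head and is the Condorcet loser.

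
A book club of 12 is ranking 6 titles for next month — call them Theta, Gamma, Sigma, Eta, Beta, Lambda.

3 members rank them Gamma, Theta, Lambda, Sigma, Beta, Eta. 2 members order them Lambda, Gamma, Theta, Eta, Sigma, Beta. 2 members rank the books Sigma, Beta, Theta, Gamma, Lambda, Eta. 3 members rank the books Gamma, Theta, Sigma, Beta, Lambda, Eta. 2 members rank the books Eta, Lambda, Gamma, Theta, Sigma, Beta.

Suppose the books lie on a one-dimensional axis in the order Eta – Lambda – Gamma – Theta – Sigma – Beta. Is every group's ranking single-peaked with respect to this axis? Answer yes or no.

yes

Axis positions: Eta=1, Lambda=2, Gamma=3, Theta=4, Sigma=5, Beta=6.
Group 1 (peak Gamma at position 3): ranking walks positions 3-4-2-5-6-1, expanding outward from the peak — single-peaked.
Group 2 (peak Lambda at position 2): ranking walks positions 2-3-4-1-5-6, expanding outward from the peak — single-peaked.
Group 3 (peak Sigma at position 5): ranking walks positions 5-6-4-3-2-1, expanding outward from the peak — single-peaked.
Group 4 (peak Gamma at position 3): ranking walks positions 3-4-5-6-2-1, expanding outward from the peak — single-peaked.
Group 5 (peak Eta at position 1): ranking walks positions 1-2-3-4-5-6, expanding outward from the peak — single-peaked.
Every ranking is single-peaked on this axis.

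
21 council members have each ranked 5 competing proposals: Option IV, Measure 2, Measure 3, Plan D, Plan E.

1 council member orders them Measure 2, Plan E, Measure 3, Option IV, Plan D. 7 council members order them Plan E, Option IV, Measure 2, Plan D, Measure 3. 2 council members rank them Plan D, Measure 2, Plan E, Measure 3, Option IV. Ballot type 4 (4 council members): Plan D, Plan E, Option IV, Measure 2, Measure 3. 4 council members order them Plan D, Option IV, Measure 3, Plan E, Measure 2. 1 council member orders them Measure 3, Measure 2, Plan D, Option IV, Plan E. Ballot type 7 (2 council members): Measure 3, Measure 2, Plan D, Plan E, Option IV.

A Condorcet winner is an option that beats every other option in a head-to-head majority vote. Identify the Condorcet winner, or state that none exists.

Pairwise majorities:
Option IV vs Measure 2: Option IV wins 15–6.
Option IV vs Measure 3: Option IV wins 15–6.
Option IV vs Plan D: Plan D, 13–8.
Option IV vs Plan E: Plan E wins 16–5.
Measure 2 vs Measure 3: Measure 2, 14–7.
Measure 2–Plan D: Measure 2 11–10.
Measure 2 vs Plan E: Plan E wins 15–6.
Measure 3–Plan D: Plan D 17–4.
Measure 3 vs Plan E: Plan E wins 14–7.
Plan D vs Plan E: Plan D, 13–8.
No option is unbeaten: Option IV loses to Plan D; Measure 2 loses to Option IV; Measure 3 loses to Option IV; Plan D loses to Measure 2; Plan E loses to Plan D. In particular Option IV > Measure 2 > Plan D > Option IV is a majority cycle — no Condorcet winner exists.

none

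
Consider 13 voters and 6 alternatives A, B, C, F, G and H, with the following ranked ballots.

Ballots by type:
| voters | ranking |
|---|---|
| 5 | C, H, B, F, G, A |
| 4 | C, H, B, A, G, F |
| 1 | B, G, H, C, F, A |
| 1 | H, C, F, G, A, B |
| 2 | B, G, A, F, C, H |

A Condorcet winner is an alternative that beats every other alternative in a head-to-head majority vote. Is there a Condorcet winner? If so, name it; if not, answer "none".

Check each pair by majority over 13 ballots:
A vs B: 1 for A, 12 for B — B by 12–1.
A vs C: 2 for A, 11 for C — C by 11–2.
A vs F: A preferred on 4+2 = 6 ballots; F wins 7–6.
A vs G: 4 for A, 9 for G — G by 9–4.
A vs H: A is ranked higher on 2 ballots, H on 11. H wins 11–2.
B vs C: 3 to 10, C.
B vs F: 5+4+1+2 = 12 for B, 1 for F — B by 12–1.
B vs G: B preferred on 5+4+1+2 = 12 ballots; B wins 12–1.
B vs H: 3 to 10, H.
C vs F: C preferred on 5+4+1+1 = 11 ballots; C wins 11–2.
C vs G: 5+4+1 = 10 for C, 3 for G — C by 10–3.
C vs H: 11 to 2, C.
F vs G: F is ranked higher on 5+1 = 6 ballots, G on 7. G wins 7–6.
F vs H: F preferred on 2 ballots; H wins 11–2.
G vs H: 3 to 10, H.
Only C has no losses; C is the Condorcet winner.

C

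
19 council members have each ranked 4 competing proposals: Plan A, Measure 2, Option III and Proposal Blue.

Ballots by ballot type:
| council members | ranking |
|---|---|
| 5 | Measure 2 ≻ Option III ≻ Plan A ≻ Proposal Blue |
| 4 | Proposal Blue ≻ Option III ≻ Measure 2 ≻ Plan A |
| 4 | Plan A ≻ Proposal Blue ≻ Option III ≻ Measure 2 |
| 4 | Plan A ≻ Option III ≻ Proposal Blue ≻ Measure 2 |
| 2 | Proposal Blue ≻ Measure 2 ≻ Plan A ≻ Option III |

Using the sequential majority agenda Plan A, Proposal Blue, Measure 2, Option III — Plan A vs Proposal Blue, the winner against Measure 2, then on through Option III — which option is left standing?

Option III

Round 1: Plan A vs Proposal Blue — 13–6, Plan A advances.
Round 2: Plan A vs Measure 2 — 8–11, Measure 2 advances.
Round 3: Measure 2 vs Option III — 7–12, Option III advances.
The agenda winner is Option III.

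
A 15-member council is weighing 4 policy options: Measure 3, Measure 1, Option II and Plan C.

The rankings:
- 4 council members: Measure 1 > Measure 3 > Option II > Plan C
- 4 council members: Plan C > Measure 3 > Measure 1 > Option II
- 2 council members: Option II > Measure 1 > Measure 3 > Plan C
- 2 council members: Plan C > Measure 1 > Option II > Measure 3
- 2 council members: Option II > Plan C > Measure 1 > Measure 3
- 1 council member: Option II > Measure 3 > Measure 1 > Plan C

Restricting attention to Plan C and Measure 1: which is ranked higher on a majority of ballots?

Ballots ranking Plan C above Measure 1: 4 + 2 + 2 = 8.
Ballots ranking Measure 1 above Plan C: 15 − 8 = 7.
Plan C wins the head-to-head 8–7.

Plan C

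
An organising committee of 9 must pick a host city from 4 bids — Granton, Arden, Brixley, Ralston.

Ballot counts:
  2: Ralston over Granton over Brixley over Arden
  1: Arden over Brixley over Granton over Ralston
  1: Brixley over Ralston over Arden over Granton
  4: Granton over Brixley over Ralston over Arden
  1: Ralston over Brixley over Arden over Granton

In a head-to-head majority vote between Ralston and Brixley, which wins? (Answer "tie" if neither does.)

Brixley

Ballots ranking Ralston above Brixley: 2 + 1 = 3.
Ballots ranking Brixley above Ralston: 9 − 3 = 6.
Brixley wins the head-to-head 6–3.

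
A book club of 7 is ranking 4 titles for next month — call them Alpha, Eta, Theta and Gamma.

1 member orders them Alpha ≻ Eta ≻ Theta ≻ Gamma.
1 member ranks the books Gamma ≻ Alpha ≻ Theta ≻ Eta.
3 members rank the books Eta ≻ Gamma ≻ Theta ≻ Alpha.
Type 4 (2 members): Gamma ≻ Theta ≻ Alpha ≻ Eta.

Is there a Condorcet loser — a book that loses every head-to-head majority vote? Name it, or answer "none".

none

Pairwise majorities:
Alpha vs Eta: 4 to 3, Alpha.
Alpha vs Theta: Theta, 5–2.
Alpha–Gamma: Gamma 6–1.
Eta–Theta: Eta 4–3.
Eta vs Gamma: Eta, 4–3.
Theta vs Gamma: 1 to 6, Gamma.
Each book has at least one pairwise win (Alpha beats Eta; Eta beats Theta; Theta beats Alpha; Gamma beats Alpha) — no Condorcet loser.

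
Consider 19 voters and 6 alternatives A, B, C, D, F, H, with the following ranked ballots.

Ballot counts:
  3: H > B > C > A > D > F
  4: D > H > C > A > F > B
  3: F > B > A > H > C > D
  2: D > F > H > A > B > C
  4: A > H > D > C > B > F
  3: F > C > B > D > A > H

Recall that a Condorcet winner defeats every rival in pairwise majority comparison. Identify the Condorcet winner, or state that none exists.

none

Check each pair by majority over 19 ballots:
A vs B: A is ranked higher on 4+2+4 = 10 ballots, B on 9. A wins 10–9.
A vs C: C wins 10–9.
A–D: A 10–9.
A vs F: A wins 11–8.
A vs H: 3+4+3 = 10 for A, 9 for H — A by 10–9.
B vs C: B preferred on 3+3+2 = 8 ballots; C wins 11–8.
B–D: D 10–9.
B vs F: F, 12–7.
B–H: H 13–6.
C vs D: D, 10–9.
C vs F: C, 11–8.
C vs H: H wins 16–3.
D vs F: 3+4+2+4 = 13 for D, 6 for F — D by 13–6.
D vs H: D preferred on 4+2+3 = 9 ballots; H wins 10–9.
F vs H: H wins 11–8.
Each alternative drops at least one matchup (A loses to C; B loses to A; C loses to D; D loses to A; F loses to A; H loses to A); the cycle A beats D beats C beats A rules out a Condorcet winner.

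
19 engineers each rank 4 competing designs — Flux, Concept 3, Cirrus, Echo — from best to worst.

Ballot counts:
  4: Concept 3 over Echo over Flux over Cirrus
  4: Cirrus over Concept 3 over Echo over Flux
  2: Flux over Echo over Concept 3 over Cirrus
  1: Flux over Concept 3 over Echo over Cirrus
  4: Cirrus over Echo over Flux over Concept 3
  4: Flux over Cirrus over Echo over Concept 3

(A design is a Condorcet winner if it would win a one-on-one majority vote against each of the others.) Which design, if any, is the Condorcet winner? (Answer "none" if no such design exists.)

Check each pair by majority over 19 ballots:
Flux vs Concept 3: 11 to 8, Flux.
Flux vs Cirrus: 11 to 8, Flux.
Flux vs Echo: Flux preferred on 2+1+4 = 7 ballots; Echo wins 12–7.
Concept 3 vs Cirrus: Concept 3 is ranked higher on 4+2+1 = 7 ballots, Cirrus on 12. Cirrus wins 12–7.
Concept 3 vs Echo: 4+4+1 = 9 for Concept 3, 10 for Echo — Echo by 10–9.
Cirrus vs Echo: 12 to 7, Cirrus.
Each design drops at least one matchup (Flux loses to Echo; Concept 3 loses to Flux; Cirrus loses to Flux; Echo loses to Cirrus); the cycle Flux beats Cirrus beats Echo beats Flux rules out a Condorcet winner.

none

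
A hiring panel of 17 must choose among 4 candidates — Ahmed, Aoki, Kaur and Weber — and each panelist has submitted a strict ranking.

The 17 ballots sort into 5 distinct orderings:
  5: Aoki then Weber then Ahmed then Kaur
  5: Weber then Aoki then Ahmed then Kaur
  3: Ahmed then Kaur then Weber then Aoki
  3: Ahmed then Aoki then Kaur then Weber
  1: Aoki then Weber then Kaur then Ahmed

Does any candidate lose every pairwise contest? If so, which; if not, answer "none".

Head-to-head results (17 committee members):
Ahmed vs Aoki: Aoki wins 11–6.
Ahmed vs Kaur: Ahmed, 16–1.
Ahmed vs Weber: Weber, 11–6.
Aoki vs Kaur: Aoki wins 14–3.
Aoki vs Weber: Aoki, 9–8.
Kaur vs Weber: Weber wins 11–6.
Only Kaur has no wins; Kaur is the Condorcet loser.

Kaur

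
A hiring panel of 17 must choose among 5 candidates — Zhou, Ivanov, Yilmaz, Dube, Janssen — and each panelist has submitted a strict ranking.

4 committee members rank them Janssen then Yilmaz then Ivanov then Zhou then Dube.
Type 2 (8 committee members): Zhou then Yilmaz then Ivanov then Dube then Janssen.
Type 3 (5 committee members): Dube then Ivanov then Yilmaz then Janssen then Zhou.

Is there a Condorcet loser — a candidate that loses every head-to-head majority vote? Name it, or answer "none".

Pairwise majorities:
Zhou vs Ivanov: 8 to 9, Ivanov.
Zhou–Yilmaz: Yilmaz 9–8.
Zhou vs Dube: 12 to 5, Zhou.
Zhou–Janssen: Janssen 9–8.
Ivanov vs Yilmaz: Ivanov preferred on 5 ballots; Yilmaz wins 12–5.
Ivanov vs Dube: 12 to 5, Ivanov.
Ivanov vs Janssen: Ivanov wins 13–4.
Yilmaz vs Dube: 4+8 = 12 for Yilmaz, 5 for Dube — Yilmaz by 12–5.
Yilmaz vs Janssen: 13 to 4, Yilmaz.
Dube vs Janssen: Dube, 13–4.
No candidate is winless: Zhou beats Dube; Ivanov beats Zhou; Yilmaz beats Zhou; Dube beats Janssen; Janssen beats Zhou. There is no Condorcet loser.

none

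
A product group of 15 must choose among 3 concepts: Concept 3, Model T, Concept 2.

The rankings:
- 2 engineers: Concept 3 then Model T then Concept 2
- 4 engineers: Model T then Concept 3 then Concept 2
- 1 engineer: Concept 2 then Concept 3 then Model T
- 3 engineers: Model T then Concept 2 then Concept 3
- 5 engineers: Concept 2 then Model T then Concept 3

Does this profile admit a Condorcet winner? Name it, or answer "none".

Model T

Head-to-head results (15 engineers):
Concept 3 vs Model T: Model T, 12–3.
Concept 3 vs Concept 2: Concept 2 wins 9–6.
Model T–Concept 2: Model T 9–6.
Model T defeats every rival head-to-head and is the Condorcet winner.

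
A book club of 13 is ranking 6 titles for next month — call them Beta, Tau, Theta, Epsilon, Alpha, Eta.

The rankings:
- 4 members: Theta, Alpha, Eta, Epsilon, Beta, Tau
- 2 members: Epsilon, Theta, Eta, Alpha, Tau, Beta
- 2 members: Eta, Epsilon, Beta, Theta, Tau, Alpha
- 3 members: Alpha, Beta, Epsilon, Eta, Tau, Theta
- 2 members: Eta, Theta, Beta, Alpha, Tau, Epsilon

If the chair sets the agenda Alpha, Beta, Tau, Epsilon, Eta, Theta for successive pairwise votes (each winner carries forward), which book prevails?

Round 1: Alpha vs Beta — 9–4, Alpha advances.
Round 2: Alpha vs Tau — 11–2, Alpha advances.
Round 3: Alpha vs Epsilon — 9–4, Alpha advances.
Round 4: Alpha vs Eta — 7–6, Alpha advances.
Round 5: Alpha vs Theta — 3–10, Theta advances.
The agenda winner is Theta.

Theta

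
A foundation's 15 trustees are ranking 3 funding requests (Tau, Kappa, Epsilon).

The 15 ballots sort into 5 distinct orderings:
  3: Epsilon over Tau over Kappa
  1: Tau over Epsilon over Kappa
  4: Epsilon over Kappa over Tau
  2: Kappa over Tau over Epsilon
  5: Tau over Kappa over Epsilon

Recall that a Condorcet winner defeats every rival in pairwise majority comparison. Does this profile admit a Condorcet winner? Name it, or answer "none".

Tau

Pairwise majorities:
Tau vs Kappa: Tau is ranked higher on 3+1+5 = 9 ballots, Kappa on 6. Tau wins 9–6.
Tau vs Epsilon: Tau is ranked higher on 1+2+5 = 8 ballots, Epsilon on 7. Tau wins 8–7.
Kappa vs Epsilon: 7 to 8, Epsilon.
Tau beats each of Kappa, Epsilon — Tau is the Condorcet winner.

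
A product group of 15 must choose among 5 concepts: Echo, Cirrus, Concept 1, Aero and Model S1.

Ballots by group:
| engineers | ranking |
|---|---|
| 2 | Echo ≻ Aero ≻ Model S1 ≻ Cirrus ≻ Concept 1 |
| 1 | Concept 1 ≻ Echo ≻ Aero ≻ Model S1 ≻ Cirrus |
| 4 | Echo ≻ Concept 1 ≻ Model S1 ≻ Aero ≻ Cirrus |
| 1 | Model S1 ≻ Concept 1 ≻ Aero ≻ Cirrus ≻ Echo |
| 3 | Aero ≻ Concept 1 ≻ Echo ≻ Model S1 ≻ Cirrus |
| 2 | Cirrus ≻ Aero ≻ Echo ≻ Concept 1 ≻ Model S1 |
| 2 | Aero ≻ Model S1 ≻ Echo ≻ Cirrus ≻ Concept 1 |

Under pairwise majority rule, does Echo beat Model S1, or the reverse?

Ballots ranking Echo above Model S1: 2 + 1 + 4 + 3 + 2 = 12.
Ballots ranking Model S1 above Echo: 15 − 12 = 3.
Echo wins the head-to-head 12–3.

Echo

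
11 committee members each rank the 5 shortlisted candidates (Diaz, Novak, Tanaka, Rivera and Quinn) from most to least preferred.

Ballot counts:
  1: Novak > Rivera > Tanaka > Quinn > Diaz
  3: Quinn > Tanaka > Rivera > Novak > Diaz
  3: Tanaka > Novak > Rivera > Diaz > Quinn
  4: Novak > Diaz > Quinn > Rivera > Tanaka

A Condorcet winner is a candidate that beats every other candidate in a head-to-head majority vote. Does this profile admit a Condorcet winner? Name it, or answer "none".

none

Check each pair by majority over 11 ballots:
Diaz vs Novak: Novak wins 11–0.
Diaz–Tanaka: Tanaka 7–4.
Diaz vs Rivera: Rivera wins 7–4.
Diaz vs Quinn: Diaz wins 7–4.
Novak vs Tanaka: Tanaka, 6–5.
Novak–Rivera: Novak 8–3.
Novak vs Quinn: Novak, 8–3.
Tanaka–Rivera: Tanaka 6–5.
Tanaka vs Quinn: Quinn, 7–4.
Rivera vs Quinn: Quinn wins 7–4.
Each candidate drops at least one matchup (Diaz loses to Novak; Novak loses to Tanaka; Tanaka loses to Quinn; Rivera loses to Novak; Quinn loses to Diaz); the cycle Diaz beats Quinn beats Tanaka beats Diaz rules out a Condorcet winner.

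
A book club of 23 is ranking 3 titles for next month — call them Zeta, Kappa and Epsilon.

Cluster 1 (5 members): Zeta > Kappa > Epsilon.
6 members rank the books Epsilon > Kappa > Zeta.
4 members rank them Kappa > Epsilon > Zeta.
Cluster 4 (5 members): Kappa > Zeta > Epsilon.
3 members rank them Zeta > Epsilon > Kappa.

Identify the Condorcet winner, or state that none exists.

Kappa

Pairwise majorities:
Zeta vs Kappa: Zeta is ranked higher on 5+3 = 8 ballots, Kappa on 15. Kappa wins 15–8.
Zeta vs Epsilon: Zeta is ranked higher on 5+5+3 = 13 ballots, Epsilon on 10. Zeta wins 13–10.
Kappa vs Epsilon: 5+4+5 = 14 for Kappa, 9 for Epsilon — Kappa by 14–9.
Only Kappa has no losses; Kappa is the Condorcet winner.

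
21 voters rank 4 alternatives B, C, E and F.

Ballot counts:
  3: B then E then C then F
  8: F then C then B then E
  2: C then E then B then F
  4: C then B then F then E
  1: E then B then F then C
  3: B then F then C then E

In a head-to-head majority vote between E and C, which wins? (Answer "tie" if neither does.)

Ballots ranking E above C: 3 + 1 = 4.
Ballots ranking C above E: 21 − 4 = 17.
C wins the head-to-head 17–4.

C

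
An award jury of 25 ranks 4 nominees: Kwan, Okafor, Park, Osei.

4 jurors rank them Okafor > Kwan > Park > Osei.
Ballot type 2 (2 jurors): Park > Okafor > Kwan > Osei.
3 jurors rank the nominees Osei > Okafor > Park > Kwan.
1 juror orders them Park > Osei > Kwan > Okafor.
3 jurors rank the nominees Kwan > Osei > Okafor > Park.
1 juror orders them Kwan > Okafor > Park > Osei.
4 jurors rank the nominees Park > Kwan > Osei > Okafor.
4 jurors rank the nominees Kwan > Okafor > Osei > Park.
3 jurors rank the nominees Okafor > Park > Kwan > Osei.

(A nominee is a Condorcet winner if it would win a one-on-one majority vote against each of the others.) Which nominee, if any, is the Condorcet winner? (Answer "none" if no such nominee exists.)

none

Check each pair by majority over 25 ballots:
Kwan vs Okafor: 1+3+1+4+4 = 13 for Kwan, 12 for Okafor — Kwan by 13–12.
Kwan vs Park: 4+3+1+4 = 12 for Kwan, 13 for Park — Park by 13–12.
Kwan vs Osei: 21 to 4, Kwan.
Okafor vs Park: 18 to 7, Okafor.
Okafor vs Osei: 4+2+1+4+3 = 14 for Okafor, 11 for Osei — Okafor by 14–11.
Park vs Osei: 4+2+1+1+4+3 = 15 for Park, 10 for Osei — Park by 15–10.
Each nominee drops at least one matchup (Kwan loses to Park; Okafor loses to Kwan; Park loses to Okafor; Osei loses to Kwan); the cycle Kwan beats Okafor beats Park beats Kwan rules out a Condorcet winner.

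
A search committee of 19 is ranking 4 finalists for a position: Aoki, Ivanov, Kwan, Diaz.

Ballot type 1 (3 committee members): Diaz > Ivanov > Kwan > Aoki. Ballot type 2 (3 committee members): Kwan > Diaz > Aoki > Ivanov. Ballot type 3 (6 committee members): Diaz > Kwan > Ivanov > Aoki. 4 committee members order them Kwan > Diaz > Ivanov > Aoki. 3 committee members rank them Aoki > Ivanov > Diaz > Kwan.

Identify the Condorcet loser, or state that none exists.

Head-to-head results (19 committee members):
Aoki vs Ivanov: Ivanov, 13–6.
Aoki vs Kwan: 3 for Aoki, 16 for Kwan — Kwan by 16–3.
Aoki vs Diaz: 3 for Aoki, 16 for Diaz — Diaz by 16–3.
Ivanov vs Kwan: Kwan wins 13–6.
Ivanov vs Diaz: Diaz, 16–3.
Kwan–Diaz: Diaz 12–7.
Only Aoki has no wins; Aoki is the Condorcet loser.

Aoki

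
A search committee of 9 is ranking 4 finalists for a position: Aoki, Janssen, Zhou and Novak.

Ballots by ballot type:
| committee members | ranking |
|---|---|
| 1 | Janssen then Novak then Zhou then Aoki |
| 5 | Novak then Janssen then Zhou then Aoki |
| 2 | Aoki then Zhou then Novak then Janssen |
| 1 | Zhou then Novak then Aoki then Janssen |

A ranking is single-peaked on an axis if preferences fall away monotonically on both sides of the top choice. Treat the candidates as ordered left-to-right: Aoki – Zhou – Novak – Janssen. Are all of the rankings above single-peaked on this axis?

yes

Axis positions: Aoki=1, Zhou=2, Novak=3, Janssen=4.
Ballot type 1 (peak Janssen at position 4): ranking walks positions 4-3-2-1, expanding outward from the peak — single-peaked.
Ballot type 2 (peak Novak at position 3): ranking walks positions 3-4-2-1, expanding outward from the peak — single-peaked.
Ballot type 3 (peak Aoki at position 1): ranking walks positions 1-2-3-4, expanding outward from the peak — single-peaked.
Ballot type 4 (peak Zhou at position 2): ranking walks positions 2-3-1-4, expanding outward from the peak — single-peaked.
Every ranking is single-peaked on this axis.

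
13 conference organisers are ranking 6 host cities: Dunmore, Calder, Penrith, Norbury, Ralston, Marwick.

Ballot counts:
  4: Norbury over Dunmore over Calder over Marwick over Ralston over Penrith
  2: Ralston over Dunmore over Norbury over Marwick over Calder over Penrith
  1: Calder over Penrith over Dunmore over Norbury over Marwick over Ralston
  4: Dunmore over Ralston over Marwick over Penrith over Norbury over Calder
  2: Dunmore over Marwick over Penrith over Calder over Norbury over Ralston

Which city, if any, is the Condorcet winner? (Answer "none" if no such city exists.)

Dunmore

Pairwise majorities:
Dunmore–Calder: Dunmore 12–1.
Dunmore vs Penrith: Dunmore, 12–1.
Dunmore vs Norbury: Dunmore, 9–4.
Dunmore vs Ralston: Dunmore wins 11–2.
Dunmore vs Marwick: Dunmore wins 13–0.
Calder vs Penrith: Calder wins 7–6.
Calder vs Norbury: Norbury, 10–3.
Calder vs Ralston: Calder wins 7–6.
Calder vs Marwick: Marwick wins 8–5.
Penrith vs Norbury: Penrith wins 7–6.
Penrith vs Ralston: Ralston wins 10–3.
Penrith vs Marwick: Marwick, 12–1.
Norbury vs Ralston: Norbury, 7–6.
Norbury vs Marwick: Norbury wins 7–6.
Ralston vs Marwick: Marwick wins 7–6.
Dunmore defeats every rival head-to-head and is the Condorcet winner.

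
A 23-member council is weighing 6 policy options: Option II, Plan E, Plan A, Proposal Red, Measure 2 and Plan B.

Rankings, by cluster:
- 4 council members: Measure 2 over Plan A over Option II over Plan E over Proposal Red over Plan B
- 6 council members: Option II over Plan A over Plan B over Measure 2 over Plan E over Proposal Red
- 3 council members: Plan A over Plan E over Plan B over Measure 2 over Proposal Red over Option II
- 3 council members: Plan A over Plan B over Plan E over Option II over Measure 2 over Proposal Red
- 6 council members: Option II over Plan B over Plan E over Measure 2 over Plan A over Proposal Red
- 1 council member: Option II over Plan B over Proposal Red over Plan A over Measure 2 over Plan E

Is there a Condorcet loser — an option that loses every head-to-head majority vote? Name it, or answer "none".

Proposal Red

Head-to-head results (23 council members):
Option II vs Plan E: 4+6+6+1 = 17 for Option II, 6 for Plan E — Option II by 17–6.
Option II vs Plan A: Option II, 13–10.
Option II–Proposal Red: Option II 20–3.
Option II vs Measure 2: Option II preferred on 6+3+6+1 = 16 ballots; Option II wins 16–7.
Option II vs Plan B: Option II preferred on 4+6+6+1 = 17 ballots; Option II wins 17–6.
Plan E vs Plan A: Plan E is ranked higher on 6 ballots, Plan A on 17. Plan A wins 17–6.
Plan E vs Proposal Red: Plan E wins 22–1.
Plan E–Measure 2: Plan E 12–11.
Plan E vs Plan B: Plan E preferred on 4+3 = 7 ballots; Plan B wins 16–7.
Plan A vs Proposal Red: Plan A, 22–1.
Plan A vs Measure 2: Plan A wins 13–10.
Plan A–Plan B: Plan A 16–7.
Proposal Red vs Measure 2: Proposal Red preferred on 1 ballot; Measure 2 wins 22–1.
Proposal Red vs Plan B: Plan B, 19–4.
Measure 2 vs Plan B: Plan B wins 19–4.
Proposal Red is beaten in every head-to-head and is the Condorcet loser.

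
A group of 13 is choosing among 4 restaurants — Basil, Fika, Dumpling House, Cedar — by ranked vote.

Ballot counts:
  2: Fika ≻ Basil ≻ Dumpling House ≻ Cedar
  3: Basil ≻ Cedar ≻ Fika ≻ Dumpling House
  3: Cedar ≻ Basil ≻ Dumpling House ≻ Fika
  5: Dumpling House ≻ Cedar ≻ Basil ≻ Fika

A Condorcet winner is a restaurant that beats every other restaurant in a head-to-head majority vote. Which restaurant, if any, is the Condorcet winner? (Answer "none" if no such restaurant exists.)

none

Check each pair by majority over 13 ballots:
Basil vs Fika: Basil, 11–2.
Basil vs Dumpling House: Basil wins 8–5.
Basil vs Cedar: Cedar wins 8–5.
Fika vs Dumpling House: Dumpling House, 8–5.
Fika vs Cedar: Cedar wins 11–2.
Dumpling House–Cedar: Dumpling House 7–6.
No restaurant is unbeaten: Basil loses to Cedar; Fika loses to Basil; Dumpling House loses to Basil; Cedar loses to Dumpling House. In particular Basil > Dumpling House > Cedar > Basil is a majority cycle — no Condorcet winner exists.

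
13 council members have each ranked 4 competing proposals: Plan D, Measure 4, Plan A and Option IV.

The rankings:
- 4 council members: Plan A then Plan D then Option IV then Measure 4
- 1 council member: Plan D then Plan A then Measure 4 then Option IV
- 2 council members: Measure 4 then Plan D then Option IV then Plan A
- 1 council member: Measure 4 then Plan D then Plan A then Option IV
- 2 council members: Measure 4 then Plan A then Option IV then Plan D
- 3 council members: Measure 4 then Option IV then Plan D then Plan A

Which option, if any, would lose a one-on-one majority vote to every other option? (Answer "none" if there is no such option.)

Head-to-head results (13 council members):
Plan D vs Measure 4: Plan D is ranked higher on 4+1 = 5 ballots, Measure 4 on 8. Measure 4 wins 8–5.
Plan D vs Plan A: Plan D wins 7–6.
Plan D vs Option IV: 4+1+2+1 = 8 for Plan D, 5 for Option IV — Plan D by 8–5.
Measure 4 vs Plan A: Measure 4 wins 8–5.
Measure 4 vs Option IV: Measure 4, 9–4.
Plan A–Option IV: Plan A 8–5.
Only Option IV has no wins; Option IV is the Condorcet loser.

Option IV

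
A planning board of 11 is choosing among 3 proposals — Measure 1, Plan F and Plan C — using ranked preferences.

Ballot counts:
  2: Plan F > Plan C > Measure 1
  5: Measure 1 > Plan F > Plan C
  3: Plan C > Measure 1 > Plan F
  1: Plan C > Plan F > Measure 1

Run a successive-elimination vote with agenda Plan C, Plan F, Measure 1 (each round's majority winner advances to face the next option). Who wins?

Measure 1

Round 1: Plan C vs Plan F — 4–7, Plan F advances.
Round 2: Plan F vs Measure 1 — 3–8, Measure 1 advances.
Measure 1 survives the agenda.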